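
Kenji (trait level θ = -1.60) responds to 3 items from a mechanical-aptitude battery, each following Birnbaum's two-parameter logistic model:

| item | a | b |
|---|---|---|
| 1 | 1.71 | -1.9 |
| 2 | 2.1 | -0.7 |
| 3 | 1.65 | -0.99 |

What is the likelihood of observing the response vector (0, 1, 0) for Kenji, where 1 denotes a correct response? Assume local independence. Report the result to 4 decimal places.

P(θ) = 1 / (1 + exp(−a(θ − b)))
P_1 = 1/(1+e^{-0.5130}) = 0.6255
P_2 = 1/(1+e^{1.8900}) = 0.1312
P_3 = 1/(1+e^{1.0065}) = 0.2677
L = (1−P_1) × P_2 × (1−P_3) = 0.3745 × 0.1312 × 0.7323 = 0.03599

0.0360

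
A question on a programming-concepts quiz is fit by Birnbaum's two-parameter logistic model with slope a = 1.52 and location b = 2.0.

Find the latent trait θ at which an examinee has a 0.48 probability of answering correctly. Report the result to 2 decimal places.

P(θ) = 1 / (1 + exp(−a(θ − b)))
logit = ln(0.4800/0.5200) = -0.0800
θ = b + logit/(a) = 2.0 + (-0.0800)/1.5200 = 1.9473

1.95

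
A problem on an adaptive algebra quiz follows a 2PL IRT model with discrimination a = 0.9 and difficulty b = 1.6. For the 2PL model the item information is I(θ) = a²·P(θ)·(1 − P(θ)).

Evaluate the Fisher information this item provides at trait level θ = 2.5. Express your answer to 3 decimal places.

0.173

P = 1/(1+e^{-0.8100}) = 0.6921
P(1−P) = 0.6921 × 0.3079 = 0.2131
I = a² × P(1−P) = 0.9² × 0.2131 = 0.17261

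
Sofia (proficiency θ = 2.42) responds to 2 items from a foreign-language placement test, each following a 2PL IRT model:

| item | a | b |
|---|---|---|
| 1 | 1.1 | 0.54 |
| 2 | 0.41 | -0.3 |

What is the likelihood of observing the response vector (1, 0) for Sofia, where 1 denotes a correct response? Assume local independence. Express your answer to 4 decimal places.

P(θ) = 1 / (1 + exp(−a(θ − b)))
P_1 = 1/(1+e^{-2.0680}) = 0.8878
P_2 = 1/(1+e^{-1.1152}) = 0.7531
L = P_1 × (1−P_2) = 0.8878 × 0.2469 = 0.21919

0.2192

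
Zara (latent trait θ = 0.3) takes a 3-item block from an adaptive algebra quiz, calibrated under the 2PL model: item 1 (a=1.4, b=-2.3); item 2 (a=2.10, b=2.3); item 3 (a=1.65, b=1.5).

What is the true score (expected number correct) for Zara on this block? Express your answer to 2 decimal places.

1.11

P(θ) = 1 / (1 + exp(−a(θ − b)))
P_1 = 1/(1+e^{-3.6400}) = 0.9744
P_2 = 1/(1+e^{4.2000}) = 0.0148
P_3 = 1/(1+e^{1.9800}) = 0.1213
E[score] = 0.9744 + 0.0148 + 0.1213 = 1.1105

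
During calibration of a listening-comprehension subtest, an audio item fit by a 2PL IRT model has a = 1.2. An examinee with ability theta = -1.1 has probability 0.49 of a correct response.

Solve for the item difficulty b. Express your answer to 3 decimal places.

-1.067

P(theta) = 1 / (1 + exp(−a(theta − b)))
logit(0.49) = ln(0.49/0.51) = -0.0400
b = theta − logit/(a) = -1.1 − (-0.0400)/1.2000 = -1.0667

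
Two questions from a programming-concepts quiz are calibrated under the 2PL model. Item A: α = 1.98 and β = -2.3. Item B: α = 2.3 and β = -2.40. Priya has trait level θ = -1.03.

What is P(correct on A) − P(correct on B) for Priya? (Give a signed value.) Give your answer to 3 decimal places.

-0.034

P(θ) = 1 / (1 + exp(−α(θ − β)))
P_A = 0.9252
P_B = 0.9589
P_A − P_B = -0.0338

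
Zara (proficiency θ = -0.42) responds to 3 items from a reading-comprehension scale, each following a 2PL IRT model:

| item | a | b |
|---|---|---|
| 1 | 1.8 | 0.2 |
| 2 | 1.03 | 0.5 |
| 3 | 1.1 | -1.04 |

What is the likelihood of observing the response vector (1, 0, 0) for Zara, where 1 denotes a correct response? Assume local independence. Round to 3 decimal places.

0.060

P(θ) = 1 / (1 + exp(−a(θ − b)))
P_1 = 1/(1+e^{1.1160}) = 0.2468
P_2 = 1/(1+e^{0.9476}) = 0.2794
P_3 = 1/(1+e^{-0.6820}) = 0.6642
L = P_1 × (1−P_2) × (1−P_3) = 0.2468 × 0.7206 × 0.3358 = 0.05971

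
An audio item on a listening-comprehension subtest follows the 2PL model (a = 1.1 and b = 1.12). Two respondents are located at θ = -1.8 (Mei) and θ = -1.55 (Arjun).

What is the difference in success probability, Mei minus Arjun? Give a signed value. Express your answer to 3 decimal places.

-0.012

P(θ) = 1 / (1 + exp(−a(θ − b)))
P(Mei) = 0.0387  [exponent -3.2120]
P(Arjun) = 0.0504  [exponent -2.9370]
Difference = 0.0387 − 0.0504 = -0.0116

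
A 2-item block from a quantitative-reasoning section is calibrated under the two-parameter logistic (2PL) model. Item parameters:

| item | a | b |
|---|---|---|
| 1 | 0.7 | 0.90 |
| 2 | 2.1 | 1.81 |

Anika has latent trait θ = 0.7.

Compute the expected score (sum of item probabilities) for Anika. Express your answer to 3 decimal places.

0.554

P(θ) = 1 / (1 + exp(−a(θ − b)))
P_1 = 1/(1+e^{0.1400}) = 0.4651
P_2 = 1/(1+e^{2.3310}) = 0.0886
E[score] = 0.4651 + 0.0886 = 0.5536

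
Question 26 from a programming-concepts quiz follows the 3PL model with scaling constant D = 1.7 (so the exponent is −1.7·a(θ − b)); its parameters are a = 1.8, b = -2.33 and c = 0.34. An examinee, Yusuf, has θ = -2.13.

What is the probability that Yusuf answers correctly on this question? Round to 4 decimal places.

0.7679

P(θ) = c + (1 − c) · 1 / (1 + exp(−D·a(θ − b)))
Exponent: 1.7 × 1.8 × (-2.13 − (-2.33)) = 0.6120
1/(1 + e^{-0.6120}) = 0.6484
P = 0.34 + 0.66 × 0.6484 = 0.7679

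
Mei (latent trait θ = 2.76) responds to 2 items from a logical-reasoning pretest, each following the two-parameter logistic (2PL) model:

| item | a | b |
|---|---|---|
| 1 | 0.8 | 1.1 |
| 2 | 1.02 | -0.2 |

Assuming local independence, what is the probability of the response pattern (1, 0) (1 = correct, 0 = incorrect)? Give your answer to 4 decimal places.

0.0368

P(θ) = 1 / (1 + exp(−a(θ − b)))
P_1 = 1/(1+e^{-1.3280}) = 0.7905
P_2 = 1/(1+e^{-3.0192}) = 0.9534
L = P_1 × (1−P_2) = 0.7905 × 0.0466 = 0.03681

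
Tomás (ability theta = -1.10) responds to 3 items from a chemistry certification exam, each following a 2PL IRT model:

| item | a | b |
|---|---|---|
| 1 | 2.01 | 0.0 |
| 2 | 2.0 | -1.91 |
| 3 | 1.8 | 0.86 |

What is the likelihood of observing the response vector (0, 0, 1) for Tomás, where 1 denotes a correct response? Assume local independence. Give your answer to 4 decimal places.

P(theta) = 1 / (1 + exp(−a(theta − b)))
P_1 = 1/(1+e^{2.2110}) = 0.0988
P_2 = 1/(1+e^{-1.6200}) = 0.8348
P_3 = 1/(1+e^{3.5280}) = 0.0285
L = (1−P_1) × (1−P_2) × P_3 = 0.9012 × 0.1652 × 0.0285 = 0.00425

0.0042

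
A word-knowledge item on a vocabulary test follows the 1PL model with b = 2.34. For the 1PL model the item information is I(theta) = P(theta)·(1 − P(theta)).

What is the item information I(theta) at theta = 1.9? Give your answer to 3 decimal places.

P = 1/(1+e^{0.4400}) = 0.3917
P(1−P) = 0.3917 × 0.6083 = 0.2383
I = P(1−P) = 0.23828

0.238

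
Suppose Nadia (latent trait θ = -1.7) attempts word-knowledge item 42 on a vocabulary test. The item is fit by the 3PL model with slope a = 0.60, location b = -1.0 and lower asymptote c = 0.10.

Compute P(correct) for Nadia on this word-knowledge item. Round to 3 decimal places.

0.457

P(θ) = c + (1 − c) · 1 / (1 + exp(−a(θ − b)))
Exponent: 0.60 × (-1.7 − (-1.0)) = -0.4200
1/(1 + e^{0.4200}) = 0.3965
P = 0.10 + 0.90 × 0.3965 = 0.4569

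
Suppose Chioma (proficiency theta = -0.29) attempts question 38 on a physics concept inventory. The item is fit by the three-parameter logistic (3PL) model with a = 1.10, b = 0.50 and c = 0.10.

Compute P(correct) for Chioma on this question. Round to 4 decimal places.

0.3659

P(theta) = c + (1 − c) · 1 / (1 + exp(−a(theta − b)))
Exponent: 1.10 × (-0.29 − 0.50) = -0.8690
1/(1 + e^{0.8690}) = 0.2955
P = 0.10 + 0.90 × 0.2955 = 0.3659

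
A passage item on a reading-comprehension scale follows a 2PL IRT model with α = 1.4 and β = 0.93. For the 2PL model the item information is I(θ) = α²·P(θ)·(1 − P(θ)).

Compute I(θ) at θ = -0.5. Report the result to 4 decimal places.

P = 1/(1+e^{2.0020}) = 0.1190
P(1−P) = 0.1190 × 0.8810 = 0.1048
I = α² × P(1−P) = 1.4² × 0.1048 = 0.20547

0.2055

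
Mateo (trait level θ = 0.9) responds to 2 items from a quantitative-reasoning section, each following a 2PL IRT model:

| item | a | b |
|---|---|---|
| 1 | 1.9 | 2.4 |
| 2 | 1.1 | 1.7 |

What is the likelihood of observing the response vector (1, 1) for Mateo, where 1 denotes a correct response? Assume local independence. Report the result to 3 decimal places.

P(θ) = 1 / (1 + exp(−a(θ − b)))
P_1 = 1/(1+e^{2.8500}) = 0.0547
P_2 = 1/(1+e^{0.8800}) = 0.2932
L = P_1 × P_2 = 0.0547 × 0.2932 = 0.01603

0.016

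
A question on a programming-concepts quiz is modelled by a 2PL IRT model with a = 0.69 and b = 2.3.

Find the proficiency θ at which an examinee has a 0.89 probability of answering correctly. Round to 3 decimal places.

P(θ) = 1 / (1 + exp(−a(θ − b)))
logit = ln(0.8900/0.1100) = 2.0907
θ = b + logit/(a) = 2.3 + 2.0907/0.6900 = 5.3301

5.330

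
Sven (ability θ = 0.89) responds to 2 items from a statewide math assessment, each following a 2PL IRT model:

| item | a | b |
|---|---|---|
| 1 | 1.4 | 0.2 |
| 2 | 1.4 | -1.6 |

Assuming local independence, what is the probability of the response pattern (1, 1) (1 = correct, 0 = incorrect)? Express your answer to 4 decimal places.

0.7028

P(θ) = 1 / (1 + exp(−a(θ − b)))
P_1 = 1/(1+e^{-0.9660}) = 0.7243
P_2 = 1/(1+e^{-3.4860}) = 0.9703
L = P_1 × P_2 = 0.7243 × 0.9703 = 0.70280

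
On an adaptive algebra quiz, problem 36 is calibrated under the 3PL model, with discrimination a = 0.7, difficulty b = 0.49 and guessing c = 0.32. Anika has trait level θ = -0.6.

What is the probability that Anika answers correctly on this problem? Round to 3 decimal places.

0.536

P(θ) = c + (1 − c) · 1 / (1 + exp(−a(θ − b)))
Exponent: 0.7 × (-0.6 − 0.49) = -0.7630
1/(1 + e^{0.7630}) = 0.3180
P = 0.32 + 0.68 × 0.3180 = 0.5362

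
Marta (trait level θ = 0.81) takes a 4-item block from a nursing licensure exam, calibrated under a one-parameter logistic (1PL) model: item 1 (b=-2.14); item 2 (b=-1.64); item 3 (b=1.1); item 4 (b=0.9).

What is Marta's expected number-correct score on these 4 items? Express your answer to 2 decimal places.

2.78

P(θ) = 1 / (1 + exp(−(θ − b)))
P_1 = 1/(1+e^{-2.9500}) = 0.9503
P_2 = 1/(1+e^{-2.4500}) = 0.9206
P_3 = 1/(1+e^{0.2900}) = 0.4280
P_4 = 1/(1+e^{0.0900}) = 0.4775
E[score] = 0.9503 + 0.9206 + 0.4280 + 0.4775 = 2.7763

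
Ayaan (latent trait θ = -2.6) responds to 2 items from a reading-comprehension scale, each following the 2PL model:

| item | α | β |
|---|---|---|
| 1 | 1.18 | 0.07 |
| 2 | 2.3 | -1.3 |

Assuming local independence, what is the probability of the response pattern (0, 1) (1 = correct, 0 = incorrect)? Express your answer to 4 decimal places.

P(θ) = 1 / (1 + exp(−α(θ − β)))
P_1 = 1/(1+e^{3.1506}) = 0.0411
P_2 = 1/(1+e^{2.9900}) = 0.0479
L = (1−P_1) × P_2 = 0.9589 × 0.0479 = 0.04591

0.0459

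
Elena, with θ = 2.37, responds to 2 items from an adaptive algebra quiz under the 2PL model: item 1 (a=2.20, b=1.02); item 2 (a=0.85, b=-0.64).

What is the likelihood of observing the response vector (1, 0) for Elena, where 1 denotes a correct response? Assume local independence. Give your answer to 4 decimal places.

0.0684

P(θ) = 1 / (1 + exp(−a(θ − b)))
P_1 = 1/(1+e^{-2.9700}) = 0.9512
P_2 = 1/(1+e^{-2.5585}) = 0.9281
L = P_1 × (1−P_2) = 0.9512 × 0.0719 = 0.06835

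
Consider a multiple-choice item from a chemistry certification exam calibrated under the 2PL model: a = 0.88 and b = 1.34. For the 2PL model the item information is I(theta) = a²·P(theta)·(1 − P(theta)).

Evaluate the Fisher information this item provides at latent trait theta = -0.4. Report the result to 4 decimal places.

0.1132

P = 1/(1+e^{1.5312}) = 0.1778
P(1−P) = 0.1778 × 0.8222 = 0.1462
I = a² × P(1−P) = 0.88² × 0.1462 = 0.11322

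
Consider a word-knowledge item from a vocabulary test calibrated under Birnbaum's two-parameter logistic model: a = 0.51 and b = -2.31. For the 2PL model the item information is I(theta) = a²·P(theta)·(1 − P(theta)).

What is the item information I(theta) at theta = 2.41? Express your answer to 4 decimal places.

0.0197

P = 1/(1+e^{-2.4072}) = 0.9174
P(1−P) = 0.9174 × 0.0826 = 0.0758
I = a² × P(1−P) = 0.51² × 0.0758 = 0.01972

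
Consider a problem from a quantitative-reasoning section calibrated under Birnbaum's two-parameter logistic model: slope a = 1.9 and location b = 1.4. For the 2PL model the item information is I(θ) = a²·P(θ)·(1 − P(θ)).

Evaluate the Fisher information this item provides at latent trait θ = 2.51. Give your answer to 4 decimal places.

P = 1/(1+e^{-2.1090}) = 0.8918
P(1−P) = 0.8918 × 0.1082 = 0.0965
I = a² × P(1−P) = 1.9² × 0.0965 = 0.34841

0.3484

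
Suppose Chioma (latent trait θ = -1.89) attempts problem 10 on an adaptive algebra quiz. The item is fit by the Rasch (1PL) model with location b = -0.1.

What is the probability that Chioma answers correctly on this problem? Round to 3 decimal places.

P(θ) = 1 / (1 + exp(−(θ − b)))
Exponent: (-1.89 − (-0.1)) = -1.7900
1/(1 + e^{1.7900}) = 0.1431
P = 0.1431

0.143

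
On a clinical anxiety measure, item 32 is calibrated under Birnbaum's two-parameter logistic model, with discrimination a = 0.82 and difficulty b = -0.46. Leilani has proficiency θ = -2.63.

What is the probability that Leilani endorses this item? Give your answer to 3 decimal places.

P(θ) = 1 / (1 + exp(−a(θ − b)))
Exponent: 0.82 × (-2.63 − (-0.46)) = -1.7794
1/(1 + e^{1.7794}) = 0.1444

0.144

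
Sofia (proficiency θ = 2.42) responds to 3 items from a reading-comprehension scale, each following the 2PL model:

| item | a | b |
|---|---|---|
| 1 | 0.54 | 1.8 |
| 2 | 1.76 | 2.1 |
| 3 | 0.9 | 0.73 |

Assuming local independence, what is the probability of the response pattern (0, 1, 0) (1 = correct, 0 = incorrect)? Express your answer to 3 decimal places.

P(θ) = 1 / (1 + exp(−a(θ − b)))
P_1 = 1/(1+e^{-0.3348}) = 0.5829
P_2 = 1/(1+e^{-0.5632}) = 0.6372
P_3 = 1/(1+e^{-1.5210}) = 0.8207
L = (1−P_1) × P_2 × (1−P_3) = 0.4171 × 0.6372 × 0.1793 = 0.04765

0.048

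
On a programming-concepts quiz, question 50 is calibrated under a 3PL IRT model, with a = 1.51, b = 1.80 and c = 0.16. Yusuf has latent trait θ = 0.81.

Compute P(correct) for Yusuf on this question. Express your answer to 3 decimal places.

0.314

P(θ) = c + (1 − c) · 1 / (1 + exp(−a(θ − b)))
Exponent: 1.51 × (0.81 − 1.80) = -1.4949
1/(1 + e^{1.4949}) = 0.1832
P = 0.16 + 0.84 × 0.1832 = 0.3139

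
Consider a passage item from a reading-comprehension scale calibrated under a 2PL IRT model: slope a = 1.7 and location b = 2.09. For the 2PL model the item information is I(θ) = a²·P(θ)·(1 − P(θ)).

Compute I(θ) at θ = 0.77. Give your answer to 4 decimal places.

P = 1/(1+e^{2.2440}) = 0.0959
P(1−P) = 0.0959 × 0.9041 = 0.0867
I = a² × P(1−P) = 1.7² × 0.0867 = 0.25050

0.2505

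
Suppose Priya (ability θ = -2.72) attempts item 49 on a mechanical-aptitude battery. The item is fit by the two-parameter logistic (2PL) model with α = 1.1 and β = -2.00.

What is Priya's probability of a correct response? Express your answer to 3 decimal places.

P(θ) = 1 / (1 + exp(−α(θ − β)))
Exponent: 1.1 × (-2.72 − (-2.00)) = -0.7920
1/(1 + e^{0.7920}) = 0.3117

0.312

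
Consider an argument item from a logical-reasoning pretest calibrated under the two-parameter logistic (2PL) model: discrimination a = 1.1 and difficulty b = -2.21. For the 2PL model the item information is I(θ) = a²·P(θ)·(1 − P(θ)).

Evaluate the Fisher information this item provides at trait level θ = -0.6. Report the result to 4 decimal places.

P = 1/(1+e^{-1.7710}) = 0.8546
P(1−P) = 0.8546 × 0.1454 = 0.1243
I = a² × P(1−P) = 1.1² × 0.1243 = 0.15037

0.1504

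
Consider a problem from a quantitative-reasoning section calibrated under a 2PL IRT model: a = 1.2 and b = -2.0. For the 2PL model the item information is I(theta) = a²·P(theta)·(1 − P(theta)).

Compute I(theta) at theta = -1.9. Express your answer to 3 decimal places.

P = 1/(1+e^{-0.1200}) = 0.5300
P(1−P) = 0.5300 × 0.4700 = 0.2491
I = a² × P(1−P) = 1.2² × 0.2491 = 0.35871

0.359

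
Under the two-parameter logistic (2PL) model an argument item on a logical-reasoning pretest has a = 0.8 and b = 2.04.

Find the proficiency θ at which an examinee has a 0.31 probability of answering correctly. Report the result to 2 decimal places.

P(θ) = 1 / (1 + exp(−a(θ − b)))
logit = ln(0.3100/0.6900) = -0.8001
θ = b + logit/(a) = 2.04 + (-0.8001)/0.8000 = 1.0399

1.04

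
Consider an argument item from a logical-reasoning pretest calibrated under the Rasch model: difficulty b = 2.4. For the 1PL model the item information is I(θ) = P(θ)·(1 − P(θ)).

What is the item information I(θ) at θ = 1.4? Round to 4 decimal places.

0.1966

P = 1/(1+e^{1.0000}) = 0.2689
P(1−P) = 0.2689 × 0.7311 = 0.1966
I = P(1−P) = 0.19661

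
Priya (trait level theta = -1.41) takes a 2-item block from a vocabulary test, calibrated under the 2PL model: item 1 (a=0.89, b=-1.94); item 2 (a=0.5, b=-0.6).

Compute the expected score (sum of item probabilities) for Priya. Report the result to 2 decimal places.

1.02

P(theta) = 1 / (1 + exp(−a(theta − b)))
P_1 = 1/(1+e^{-0.4717}) = 0.6158
P_2 = 1/(1+e^{0.4050}) = 0.4001
E[score] = 0.6158 + 0.4001 = 1.0159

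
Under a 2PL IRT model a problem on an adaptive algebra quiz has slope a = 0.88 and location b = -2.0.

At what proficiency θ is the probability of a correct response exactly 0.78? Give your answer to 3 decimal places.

-0.562

P(θ) = 1 / (1 + exp(−a(θ − b)))
logit = ln(0.7800/0.2200) = 1.2657
θ = b + logit/(a) = -2.0 + 1.2657/0.8800 = -0.5617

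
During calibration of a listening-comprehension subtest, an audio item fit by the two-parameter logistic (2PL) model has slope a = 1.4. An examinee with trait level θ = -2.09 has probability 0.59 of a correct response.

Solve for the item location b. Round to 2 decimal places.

P(θ) = 1 / (1 + exp(−a(θ − b)))
logit(0.59) = ln(0.59/0.41) = 0.3640
b = θ − logit/(a) = -2.09 − 0.3640/1.4000 = -2.3500

-2.35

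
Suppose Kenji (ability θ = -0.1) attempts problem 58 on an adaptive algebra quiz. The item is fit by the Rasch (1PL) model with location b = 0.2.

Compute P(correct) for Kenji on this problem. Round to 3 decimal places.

P(θ) = 1 / (1 + exp(−(θ − b)))
Exponent: (-0.1 − 0.2) = -0.3000
1/(1 + e^{0.3000}) = 0.4256
P = 0.4256

0.426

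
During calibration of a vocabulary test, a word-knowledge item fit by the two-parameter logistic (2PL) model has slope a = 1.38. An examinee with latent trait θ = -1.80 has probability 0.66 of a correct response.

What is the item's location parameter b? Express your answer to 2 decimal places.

-2.28

P(θ) = 1 / (1 + exp(−a(θ − b)))
logit(0.66) = ln(0.66/0.34) = 0.6633
b = θ − logit/(a) = -1.80 − 0.6633/1.3800 = -2.2806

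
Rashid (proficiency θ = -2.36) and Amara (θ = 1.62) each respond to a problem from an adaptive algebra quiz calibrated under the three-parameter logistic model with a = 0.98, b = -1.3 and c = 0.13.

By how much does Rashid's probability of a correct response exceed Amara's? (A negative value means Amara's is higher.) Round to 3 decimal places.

-0.596

P(θ) = c + (1 − c) · 1 / (1 + exp(−a(θ − b)))
P(Rashid) = 0.3574  [exponent -1.0388]
P(Amara) = 0.9529  [exponent 2.8616]
Difference = 0.3574 − 0.9529 = -0.5955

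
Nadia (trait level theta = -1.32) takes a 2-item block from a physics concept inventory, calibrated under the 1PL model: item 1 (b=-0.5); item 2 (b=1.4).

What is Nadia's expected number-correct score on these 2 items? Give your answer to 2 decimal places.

0.37

P(theta) = 1 / (1 + exp(−(theta − b)))
P_1 = 1/(1+e^{0.8200}) = 0.3058
P_2 = 1/(1+e^{2.7200}) = 0.0618
E[score] = 0.3058 + 0.0618 = 0.3676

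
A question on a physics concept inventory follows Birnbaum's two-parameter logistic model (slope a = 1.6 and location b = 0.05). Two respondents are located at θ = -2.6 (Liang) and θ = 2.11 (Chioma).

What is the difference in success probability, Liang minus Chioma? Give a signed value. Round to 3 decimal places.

-0.950

P(θ) = 1 / (1 + exp(−a(θ − b)))
P(Liang) = 0.0142  [exponent -4.2400]
P(Chioma) = 0.9643  [exponent 3.2960]
Difference = 0.0142 − 0.9643 = -0.9501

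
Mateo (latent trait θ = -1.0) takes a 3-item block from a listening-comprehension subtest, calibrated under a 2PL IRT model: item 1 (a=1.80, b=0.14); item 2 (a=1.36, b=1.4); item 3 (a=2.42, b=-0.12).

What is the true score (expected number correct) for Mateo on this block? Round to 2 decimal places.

0.26

P(θ) = 1 / (1 + exp(−a(θ − b)))
P_1 = 1/(1+e^{2.0520}) = 0.1139
P_2 = 1/(1+e^{3.2640}) = 0.0368
P_3 = 1/(1+e^{2.1296}) = 0.1063
E[score] = 0.1139 + 0.0368 + 0.1063 = 0.2569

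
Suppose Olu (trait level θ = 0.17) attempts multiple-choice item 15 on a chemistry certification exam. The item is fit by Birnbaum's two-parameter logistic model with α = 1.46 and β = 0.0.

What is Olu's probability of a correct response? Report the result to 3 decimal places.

P(θ) = 1 / (1 + exp(−α(θ − β)))
Exponent: 1.46 × (0.17 − 0.0) = 0.2482
1/(1 + e^{-0.2482}) = 0.5617

0.562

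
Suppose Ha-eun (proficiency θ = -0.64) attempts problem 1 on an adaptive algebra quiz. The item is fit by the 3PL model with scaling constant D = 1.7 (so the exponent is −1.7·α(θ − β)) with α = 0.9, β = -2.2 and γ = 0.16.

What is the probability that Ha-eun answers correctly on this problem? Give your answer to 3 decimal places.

P(θ) = γ + (1 − γ) · 1 / (1 + exp(−D·α(θ − β)))
Exponent: 1.7 × 0.9 × (-0.64 − (-2.2)) = 2.3868
1/(1 + e^{-2.3868}) = 0.9158
P = 0.16 + 0.84 × 0.9158 = 0.9293

0.929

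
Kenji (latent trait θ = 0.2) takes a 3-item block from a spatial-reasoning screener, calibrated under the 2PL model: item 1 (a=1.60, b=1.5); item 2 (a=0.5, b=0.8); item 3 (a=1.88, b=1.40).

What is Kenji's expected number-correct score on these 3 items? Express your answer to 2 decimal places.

0.63

P(θ) = 1 / (1 + exp(−a(θ − b)))
P_1 = 1/(1+e^{2.0800}) = 0.1111
P_2 = 1/(1+e^{0.3000}) = 0.4256
P_3 = 1/(1+e^{2.2560}) = 0.0948
E[score] = 0.1111 + 0.4256 + 0.0948 = 0.6314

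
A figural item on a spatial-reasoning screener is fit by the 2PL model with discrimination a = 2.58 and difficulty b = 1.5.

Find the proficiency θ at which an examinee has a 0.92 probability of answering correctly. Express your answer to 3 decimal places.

P(θ) = 1 / (1 + exp(−a(θ − b)))
logit = ln(0.9200/0.0800) = 2.4423
θ = b + logit/(a) = 1.5 + 2.4423/2.5800 = 2.4466

2.447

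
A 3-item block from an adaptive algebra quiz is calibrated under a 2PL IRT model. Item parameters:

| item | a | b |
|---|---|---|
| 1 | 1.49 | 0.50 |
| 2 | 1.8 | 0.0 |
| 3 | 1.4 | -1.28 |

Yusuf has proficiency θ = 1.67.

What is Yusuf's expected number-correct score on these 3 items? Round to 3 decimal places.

2.788

P(θ) = 1 / (1 + exp(−a(θ − b)))
P_1 = 1/(1+e^{-1.7433}) = 0.8511
P_2 = 1/(1+e^{-3.0060}) = 0.9528
P_3 = 1/(1+e^{-4.1300}) = 0.9842
E[score] = 0.8511 + 0.9528 + 0.9842 = 2.7881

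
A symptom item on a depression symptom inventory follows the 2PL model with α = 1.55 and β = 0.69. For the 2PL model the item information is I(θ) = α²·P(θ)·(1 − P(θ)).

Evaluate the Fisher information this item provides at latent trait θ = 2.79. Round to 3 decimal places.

P = 1/(1+e^{-3.2550}) = 0.9629
P(1−P) = 0.9629 × 0.0371 = 0.0358
I = α² × P(1−P) = 1.55² × 0.0358 = 0.08593

0.086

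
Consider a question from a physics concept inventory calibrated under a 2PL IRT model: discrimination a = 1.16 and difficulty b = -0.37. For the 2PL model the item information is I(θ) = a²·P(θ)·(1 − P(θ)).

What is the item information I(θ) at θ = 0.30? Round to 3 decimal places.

0.290

P = 1/(1+e^{-0.7772}) = 0.6851
P(1−P) = 0.6851 × 0.3149 = 0.2157
I = a² × P(1−P) = 1.16² × 0.2157 = 0.29031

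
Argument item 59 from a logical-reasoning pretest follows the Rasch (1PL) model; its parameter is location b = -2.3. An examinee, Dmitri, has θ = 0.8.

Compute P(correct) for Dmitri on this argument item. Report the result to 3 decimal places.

P(θ) = 1 / (1 + exp(−(θ − b)))
Exponent: (0.8 − (-2.3)) = 3.1000
1/(1 + e^{-3.1000}) = 0.9569
P = 0.9569

0.957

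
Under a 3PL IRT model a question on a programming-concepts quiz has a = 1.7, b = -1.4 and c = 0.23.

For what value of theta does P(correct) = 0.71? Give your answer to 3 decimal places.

-1.104

P(theta) = c + (1 − c) · 1 / (1 + exp(−a(theta − b)))
Remove guessing floor: (0.71 − 0.23)/(1 − 0.23) = 0.6234
logit = ln(0.6234/0.3766) = 0.5039
theta = b + logit/(a) = -1.4 + 0.5039/1.7000 = -1.1036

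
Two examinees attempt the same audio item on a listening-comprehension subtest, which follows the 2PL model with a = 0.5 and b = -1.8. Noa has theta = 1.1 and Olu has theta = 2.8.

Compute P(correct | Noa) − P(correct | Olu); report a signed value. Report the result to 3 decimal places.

-0.099

P(theta) = 1 / (1 + exp(−a(theta − b)))
P(Noa) = 0.8100  [exponent 1.4500]
P(Olu) = 0.9089  [exponent 2.3000]
Difference = 0.8100 − 0.9089 = -0.0989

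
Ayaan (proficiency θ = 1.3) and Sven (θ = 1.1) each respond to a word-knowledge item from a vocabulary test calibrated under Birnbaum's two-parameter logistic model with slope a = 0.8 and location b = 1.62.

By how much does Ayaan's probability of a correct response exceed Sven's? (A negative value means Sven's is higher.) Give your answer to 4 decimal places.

P(θ) = 1 / (1 + exp(−a(θ − b)))
P(Ayaan) = 0.4363  [exponent -0.2560]
P(Sven) = 0.3975  [exponent -0.4160]
Difference = 0.4363 − 0.3975 = 0.0389

0.0389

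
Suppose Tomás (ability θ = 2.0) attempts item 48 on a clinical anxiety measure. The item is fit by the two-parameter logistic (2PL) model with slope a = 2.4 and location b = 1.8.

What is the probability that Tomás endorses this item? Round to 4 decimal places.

P(θ) = 1 / (1 + exp(−a(θ − b)))
Exponent: 2.4 × (2.0 − 1.8) = 0.4800
1/(1 + e^{-0.4800}) = 0.6177

0.6177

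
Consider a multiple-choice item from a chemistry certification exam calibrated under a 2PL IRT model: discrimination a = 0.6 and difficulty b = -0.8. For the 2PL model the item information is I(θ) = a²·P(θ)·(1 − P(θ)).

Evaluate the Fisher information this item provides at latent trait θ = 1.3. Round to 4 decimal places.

0.0620

P = 1/(1+e^{-1.2600}) = 0.7790
P(1−P) = 0.7790 × 0.2210 = 0.1721
I = a² × P(1−P) = 0.6² × 0.1721 = 0.06197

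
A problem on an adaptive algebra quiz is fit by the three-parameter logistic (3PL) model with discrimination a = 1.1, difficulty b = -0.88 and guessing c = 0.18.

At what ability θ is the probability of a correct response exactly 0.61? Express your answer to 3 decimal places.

P(θ) = c + (1 − c) · 1 / (1 + exp(−a(θ − b)))
Remove guessing floor: (0.61 − 0.18)/(1 − 0.18) = 0.5244
logit = ln(0.5244/0.4756) = 0.0976
θ = b + logit/(a) = -0.88 + 0.0976/1.1000 = -0.7912

-0.791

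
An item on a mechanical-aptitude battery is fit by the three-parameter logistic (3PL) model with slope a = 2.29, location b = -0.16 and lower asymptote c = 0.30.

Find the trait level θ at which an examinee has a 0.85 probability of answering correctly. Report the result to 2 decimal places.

0.41

P(θ) = c + (1 − c) · 1 / (1 + exp(−a(θ − b)))
Remove guessing floor: (0.85 − 0.30)/(1 − 0.30) = 0.7857
logit = ln(0.7857/0.2143) = 1.2993
θ = b + logit/(a) = -0.16 + 1.2993/2.2900 = 0.4074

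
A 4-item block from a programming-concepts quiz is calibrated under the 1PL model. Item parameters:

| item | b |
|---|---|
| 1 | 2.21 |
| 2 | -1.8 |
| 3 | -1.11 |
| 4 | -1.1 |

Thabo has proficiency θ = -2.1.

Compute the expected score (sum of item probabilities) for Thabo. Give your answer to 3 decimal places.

P(θ) = 1 / (1 + exp(−(θ − b)))
P_1 = 1/(1+e^{4.3100}) = 0.0133
P_2 = 1/(1+e^{0.3000}) = 0.4256
P_3 = 1/(1+e^{0.9900}) = 0.2709
P_4 = 1/(1+e^{1.0000}) = 0.2689
E[score] = 0.0133 + 0.4256 + 0.2709 + 0.2689 = 0.9787

0.979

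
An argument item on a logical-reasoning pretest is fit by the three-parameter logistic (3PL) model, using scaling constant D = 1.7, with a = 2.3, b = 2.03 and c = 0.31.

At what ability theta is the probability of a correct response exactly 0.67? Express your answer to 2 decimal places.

P(theta) = c + (1 − c) · 1 / (1 + exp(−D·a(theta − b)))
Remove guessing floor: (0.67 − 0.31)/(1 − 0.31) = 0.5217
logit = ln(0.5217/0.4783) = 0.0870
theta = b + logit/(1.7·a) = 2.03 + 0.0870/3.9100 = 2.0523

2.05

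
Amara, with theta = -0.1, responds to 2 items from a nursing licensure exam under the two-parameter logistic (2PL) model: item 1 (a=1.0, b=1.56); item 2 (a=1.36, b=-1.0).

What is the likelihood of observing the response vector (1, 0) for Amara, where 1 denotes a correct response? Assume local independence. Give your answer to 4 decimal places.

P(theta) = 1 / (1 + exp(−a(theta − b)))
P_1 = 1/(1+e^{1.6600}) = 0.1598
P_2 = 1/(1+e^{-1.2240}) = 0.7728
L = P_1 × (1−P_2) = 0.1598 × 0.2272 = 0.03630

0.0363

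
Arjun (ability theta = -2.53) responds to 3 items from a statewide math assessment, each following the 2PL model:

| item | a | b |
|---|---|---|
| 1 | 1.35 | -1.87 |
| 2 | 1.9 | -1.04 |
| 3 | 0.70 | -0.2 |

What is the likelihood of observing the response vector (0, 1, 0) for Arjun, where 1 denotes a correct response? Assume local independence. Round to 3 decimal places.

0.033

P(theta) = 1 / (1 + exp(−a(theta − b)))
P_1 = 1/(1+e^{0.8910}) = 0.2909
P_2 = 1/(1+e^{2.8310}) = 0.0557
P_3 = 1/(1+e^{1.6310}) = 0.1637
L = (1−P_1) × P_2 × (1−P_3) = 0.7091 × 0.0557 × 0.8363 = 0.03301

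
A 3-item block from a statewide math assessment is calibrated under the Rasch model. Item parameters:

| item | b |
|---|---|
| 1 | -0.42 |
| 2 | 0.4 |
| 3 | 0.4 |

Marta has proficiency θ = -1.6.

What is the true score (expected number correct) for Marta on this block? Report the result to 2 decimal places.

0.47

P(θ) = 1 / (1 + exp(−(θ − b)))
P_1 = 1/(1+e^{1.1800}) = 0.2351
P_2 = 1/(1+e^{2.0000}) = 0.1192
P_3 = 1/(1+e^{2.0000}) = 0.1192
E[score] = 0.2351 + 0.1192 + 0.1192 = 0.4735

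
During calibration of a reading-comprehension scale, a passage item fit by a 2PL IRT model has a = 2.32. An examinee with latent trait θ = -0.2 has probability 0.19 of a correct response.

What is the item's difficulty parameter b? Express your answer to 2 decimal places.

0.43

P(θ) = 1 / (1 + exp(−a(θ − b)))
logit(0.19) = ln(0.19/0.81) = -1.4500
b = θ − logit/(a) = -0.2 − (-1.4500)/2.3200 = 0.4250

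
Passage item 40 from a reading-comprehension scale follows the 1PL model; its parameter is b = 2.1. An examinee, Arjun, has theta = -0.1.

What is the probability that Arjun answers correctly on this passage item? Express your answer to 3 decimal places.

0.100

P(theta) = 1 / (1 + exp(−(theta − b)))
Exponent: (-0.1 − 2.1) = -2.2000
1/(1 + e^{2.2000}) = 0.0998
P = 0.0998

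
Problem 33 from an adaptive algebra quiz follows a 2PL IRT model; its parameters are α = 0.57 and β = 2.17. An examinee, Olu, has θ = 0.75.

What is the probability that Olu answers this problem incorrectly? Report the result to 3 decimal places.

0.692

P(θ) = 1 / (1 + exp(−α(θ − β)))
Exponent: 0.57 × (0.75 − 2.17) = -0.8094
1/(1 + e^{0.8094}) = 0.3080
P(incorrect) = 1 − 0.3080 = 0.6920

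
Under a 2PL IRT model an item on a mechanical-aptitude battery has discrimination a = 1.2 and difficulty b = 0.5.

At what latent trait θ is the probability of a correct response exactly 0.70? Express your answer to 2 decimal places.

1.21

P(θ) = 1 / (1 + exp(−a(θ − b)))
logit = ln(0.7000/0.3000) = 0.8473
θ = b + logit/(a) = 0.5 + 0.8473/1.2000 = 1.2061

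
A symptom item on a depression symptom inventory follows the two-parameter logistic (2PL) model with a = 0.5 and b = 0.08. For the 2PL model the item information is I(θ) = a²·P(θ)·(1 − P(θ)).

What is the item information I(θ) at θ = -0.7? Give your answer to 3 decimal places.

P = 1/(1+e^{0.3900}) = 0.4037
P(1−P) = 0.4037 × 0.5963 = 0.2407
I = a² × P(1−P) = 0.5² × 0.2407 = 0.06018

0.060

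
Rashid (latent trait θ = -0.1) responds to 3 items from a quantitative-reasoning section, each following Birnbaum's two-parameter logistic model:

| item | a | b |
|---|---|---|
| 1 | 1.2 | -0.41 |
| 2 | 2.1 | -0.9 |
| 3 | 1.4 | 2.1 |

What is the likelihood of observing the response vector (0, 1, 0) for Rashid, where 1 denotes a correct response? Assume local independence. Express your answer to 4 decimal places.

P(θ) = 1 / (1 + exp(−a(θ − b)))
P_1 = 1/(1+e^{-0.3720}) = 0.5919
P_2 = 1/(1+e^{-1.6800}) = 0.8429
P_3 = 1/(1+e^{3.0800}) = 0.0439
L = (1−P_1) × P_2 × (1−P_3) = 0.4081 × 0.8429 × 0.9561 = 0.32884

0.3288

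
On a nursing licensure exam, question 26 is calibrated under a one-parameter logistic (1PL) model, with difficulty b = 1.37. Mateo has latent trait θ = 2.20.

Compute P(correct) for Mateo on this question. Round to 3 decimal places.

P(θ) = 1 / (1 + exp(−(θ − b)))
Exponent: (2.20 − 1.37) = 0.8300
1/(1 + e^{-0.8300}) = 0.6964
P = 0.6964

0.696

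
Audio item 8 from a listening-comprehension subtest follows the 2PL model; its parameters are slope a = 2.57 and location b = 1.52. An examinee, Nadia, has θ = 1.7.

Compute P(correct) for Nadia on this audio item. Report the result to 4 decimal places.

P(θ) = 1 / (1 + exp(−a(θ − b)))
Exponent: 2.57 × (1.7 − 1.52) = 0.4626
1/(1 + e^{-0.4626}) = 0.6136

0.6136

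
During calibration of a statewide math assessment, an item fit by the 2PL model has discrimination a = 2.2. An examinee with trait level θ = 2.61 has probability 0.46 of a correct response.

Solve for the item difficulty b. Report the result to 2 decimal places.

P(θ) = 1 / (1 + exp(−a(θ − b)))
logit(0.46) = ln(0.46/0.54) = -0.1603
b = θ − logit/(a) = 2.61 − (-0.1603)/2.2000 = 2.6829

2.68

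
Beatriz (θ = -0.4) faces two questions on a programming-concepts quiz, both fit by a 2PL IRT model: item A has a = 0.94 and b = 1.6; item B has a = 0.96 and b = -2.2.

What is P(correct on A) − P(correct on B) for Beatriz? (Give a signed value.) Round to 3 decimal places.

P(θ) = 1 / (1 + exp(−a(θ − b)))
P_A = 0.1324
P_B = 0.8492
P_A − P_B = -0.7168

-0.717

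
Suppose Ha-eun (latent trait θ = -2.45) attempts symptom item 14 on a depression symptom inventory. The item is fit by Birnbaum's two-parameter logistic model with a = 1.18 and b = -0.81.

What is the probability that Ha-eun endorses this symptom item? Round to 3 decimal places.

P(θ) = 1 / (1 + exp(−a(θ − b)))
Exponent: 1.18 × (-2.45 − (-0.81)) = -1.9352
1/(1 + e^{1.9352}) = 0.1262

0.126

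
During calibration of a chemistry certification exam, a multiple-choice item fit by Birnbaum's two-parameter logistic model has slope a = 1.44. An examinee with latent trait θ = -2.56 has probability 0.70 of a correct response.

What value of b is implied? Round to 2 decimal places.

-3.15

P(θ) = 1 / (1 + exp(−a(θ − b)))
logit(0.70) = ln(0.70/0.30) = 0.8473
b = θ − logit/(a) = -2.56 − 0.8473/1.4400 = -3.1484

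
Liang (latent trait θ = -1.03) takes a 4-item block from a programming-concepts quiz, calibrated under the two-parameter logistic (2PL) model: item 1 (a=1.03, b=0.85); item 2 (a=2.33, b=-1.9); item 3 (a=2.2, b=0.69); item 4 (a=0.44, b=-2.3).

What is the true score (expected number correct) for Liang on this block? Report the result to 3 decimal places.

1.668

P(θ) = 1 / (1 + exp(−a(θ − b)))
P_1 = 1/(1+e^{1.9364}) = 0.1260
P_2 = 1/(1+e^{-2.0271}) = 0.8836
P_3 = 1/(1+e^{3.7840}) = 0.0222
P_4 = 1/(1+e^{-0.5588}) = 0.6362
E[score] = 0.1260 + 0.8836 + 0.0222 + 0.6362 = 1.6681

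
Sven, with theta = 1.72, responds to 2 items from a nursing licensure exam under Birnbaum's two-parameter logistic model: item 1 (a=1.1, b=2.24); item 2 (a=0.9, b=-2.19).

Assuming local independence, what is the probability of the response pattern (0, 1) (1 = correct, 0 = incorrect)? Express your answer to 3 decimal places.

0.621

P(theta) = 1 / (1 + exp(−a(theta − b)))
P_1 = 1/(1+e^{0.5720}) = 0.3608
P_2 = 1/(1+e^{-3.5190}) = 0.9712
L = (1−P_1) × P_2 = 0.6392 × 0.9712 = 0.62083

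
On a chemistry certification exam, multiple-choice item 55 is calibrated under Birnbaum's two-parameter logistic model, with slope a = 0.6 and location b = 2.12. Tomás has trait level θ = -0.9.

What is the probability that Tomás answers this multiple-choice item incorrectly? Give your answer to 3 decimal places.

P(θ) = 1 / (1 + exp(−a(θ − b)))
Exponent: 0.6 × (-0.9 − 2.12) = -1.8120
1/(1 + e^{1.8120}) = 0.1404
P(incorrect) = 1 − 0.1404 = 0.8596

0.860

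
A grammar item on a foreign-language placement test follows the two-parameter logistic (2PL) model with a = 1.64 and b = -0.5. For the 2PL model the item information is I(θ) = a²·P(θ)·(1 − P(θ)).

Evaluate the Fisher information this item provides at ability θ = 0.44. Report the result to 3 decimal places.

P = 1/(1+e^{-1.5416}) = 0.8237
P(1−P) = 0.8237 × 0.1763 = 0.1452
I = a² × P(1−P) = 1.64² × 0.1452 = 0.39058

0.391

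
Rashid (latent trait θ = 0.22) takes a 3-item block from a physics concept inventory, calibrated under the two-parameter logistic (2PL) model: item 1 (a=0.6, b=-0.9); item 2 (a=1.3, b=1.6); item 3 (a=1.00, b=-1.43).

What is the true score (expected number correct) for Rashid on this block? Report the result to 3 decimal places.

1.643

P(θ) = 1 / (1 + exp(−a(θ − b)))
P_1 = 1/(1+e^{-0.6720}) = 0.6620
P_2 = 1/(1+e^{1.7940}) = 0.1426
P_3 = 1/(1+e^{-1.6500}) = 0.8389
E[score] = 0.6620 + 0.1426 + 0.8389 = 1.6434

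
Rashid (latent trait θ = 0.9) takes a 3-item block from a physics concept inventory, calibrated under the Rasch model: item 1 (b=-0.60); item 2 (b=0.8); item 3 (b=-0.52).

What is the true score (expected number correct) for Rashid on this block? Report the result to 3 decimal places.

P(θ) = 1 / (1 + exp(−(θ − b)))
P_1 = 1/(1+e^{-1.5000}) = 0.8176
P_2 = 1/(1+e^{-0.1000}) = 0.5250
P_3 = 1/(1+e^{-1.4200}) = 0.8053
E[score] = 0.8176 + 0.5250 + 0.8053 = 2.1479

2.148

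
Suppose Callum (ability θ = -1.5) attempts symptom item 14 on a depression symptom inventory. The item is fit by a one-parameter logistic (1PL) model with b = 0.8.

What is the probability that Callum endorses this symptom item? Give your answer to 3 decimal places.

0.091

P(θ) = 1 / (1 + exp(−(θ − b)))
Exponent: (-1.5 − 0.8) = -2.3000
1/(1 + e^{2.3000}) = 0.0911
P = 0.0911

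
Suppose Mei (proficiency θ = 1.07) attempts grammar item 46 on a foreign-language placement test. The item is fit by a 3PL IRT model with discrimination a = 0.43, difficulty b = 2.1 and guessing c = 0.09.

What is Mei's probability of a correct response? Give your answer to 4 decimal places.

P(θ) = c + (1 − c) · 1 / (1 + exp(−a(θ − b)))
Exponent: 0.43 × (1.07 − 2.1) = -0.4429
1/(1 + e^{0.4429}) = 0.3911
P = 0.09 + 0.91 × 0.3911 = 0.4459

0.4459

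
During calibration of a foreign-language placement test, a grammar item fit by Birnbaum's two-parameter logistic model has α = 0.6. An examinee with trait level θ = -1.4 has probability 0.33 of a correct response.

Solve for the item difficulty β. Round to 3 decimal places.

-0.220

P(θ) = 1 / (1 + exp(−α(θ − β)))
logit(0.33) = ln(0.33/0.67) = -0.7082
β = θ − logit/(α) = -1.4 − (-0.7082)/0.6000 = -0.2197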